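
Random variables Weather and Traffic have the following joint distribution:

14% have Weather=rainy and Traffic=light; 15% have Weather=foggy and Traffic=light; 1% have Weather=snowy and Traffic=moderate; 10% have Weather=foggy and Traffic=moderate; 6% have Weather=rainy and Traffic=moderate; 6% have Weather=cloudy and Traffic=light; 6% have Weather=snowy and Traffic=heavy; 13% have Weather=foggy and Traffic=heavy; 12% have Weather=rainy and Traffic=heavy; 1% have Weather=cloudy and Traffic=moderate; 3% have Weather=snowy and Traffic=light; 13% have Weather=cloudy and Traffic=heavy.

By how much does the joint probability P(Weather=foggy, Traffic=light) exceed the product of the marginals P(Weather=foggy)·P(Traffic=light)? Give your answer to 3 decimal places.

0.006

P(Weather=foggy) = 0.15 + 0.10 + 0.13 = 0.38.
P(Traffic=light) = 0.06 + 0.14 + 0.03 + 0.15 = 0.38.
P(Weather=foggy, Traffic=light) − P(Weather=foggy)P(Traffic=light) = 0.15 − 0.38×0.38 = 0.006.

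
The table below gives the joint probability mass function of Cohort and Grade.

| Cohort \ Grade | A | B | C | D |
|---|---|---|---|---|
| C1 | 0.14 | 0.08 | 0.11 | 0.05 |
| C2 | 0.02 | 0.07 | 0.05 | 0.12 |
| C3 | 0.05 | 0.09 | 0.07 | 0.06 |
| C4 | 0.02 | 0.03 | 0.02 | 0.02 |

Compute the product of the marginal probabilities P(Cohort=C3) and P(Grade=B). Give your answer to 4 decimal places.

P(Cohort=C3) = 0.05 + 0.09 + 0.07 + 0.06 = 0.27.
P(Grade=B) = 0.08 + 0.07 + 0.09 + 0.03 = 0.27.
Product: 0.27 × 0.27 = 0.0729.

0.0729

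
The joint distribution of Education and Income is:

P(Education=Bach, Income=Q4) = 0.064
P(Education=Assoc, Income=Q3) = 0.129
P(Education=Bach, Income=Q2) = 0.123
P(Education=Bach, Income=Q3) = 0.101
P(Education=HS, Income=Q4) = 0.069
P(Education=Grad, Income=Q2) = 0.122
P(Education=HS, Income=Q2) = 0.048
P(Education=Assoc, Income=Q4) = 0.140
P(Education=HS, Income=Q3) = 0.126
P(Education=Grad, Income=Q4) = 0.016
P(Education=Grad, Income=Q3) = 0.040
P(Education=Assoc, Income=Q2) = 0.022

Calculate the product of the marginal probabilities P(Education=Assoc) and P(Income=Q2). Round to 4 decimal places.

0.0917

P(Education=Assoc) = 0.022 + 0.129 + 0.140 = 0.291.
P(Income=Q2) = 0.048 + 0.022 + 0.123 + 0.122 = 0.315.
Product: 0.291 × 0.315 = 0.0917.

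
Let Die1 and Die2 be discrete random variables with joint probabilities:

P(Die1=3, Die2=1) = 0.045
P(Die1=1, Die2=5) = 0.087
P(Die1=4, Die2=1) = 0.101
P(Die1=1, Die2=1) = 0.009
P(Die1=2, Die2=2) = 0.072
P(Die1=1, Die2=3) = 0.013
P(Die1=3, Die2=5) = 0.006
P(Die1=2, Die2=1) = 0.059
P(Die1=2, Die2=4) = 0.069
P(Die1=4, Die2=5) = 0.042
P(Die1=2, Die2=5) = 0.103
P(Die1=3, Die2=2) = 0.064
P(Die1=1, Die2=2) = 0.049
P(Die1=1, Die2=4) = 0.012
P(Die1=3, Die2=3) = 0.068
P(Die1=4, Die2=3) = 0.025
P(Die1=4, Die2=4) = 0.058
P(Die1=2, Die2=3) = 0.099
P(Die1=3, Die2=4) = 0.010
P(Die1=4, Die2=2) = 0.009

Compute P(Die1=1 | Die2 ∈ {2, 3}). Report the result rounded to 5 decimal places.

0.15539

P(Die2=2) = 0.049 + 0.072 + 0.064 + 0.009 = 0.194.
P(Die2=3) = 0.013 + 0.099 + 0.068 + 0.025 = 0.205.
P(Die2 ∈ {2, 3}) = 0.194 + 0.205 = 0.399; P(Die1=1, Die2 ∈ {2, 3}) = 0.049 + 0.013 = 0.062.
P(Die1=1 | Die2 ∈ {2, 3}) = 0.062/0.399 = 0.15539.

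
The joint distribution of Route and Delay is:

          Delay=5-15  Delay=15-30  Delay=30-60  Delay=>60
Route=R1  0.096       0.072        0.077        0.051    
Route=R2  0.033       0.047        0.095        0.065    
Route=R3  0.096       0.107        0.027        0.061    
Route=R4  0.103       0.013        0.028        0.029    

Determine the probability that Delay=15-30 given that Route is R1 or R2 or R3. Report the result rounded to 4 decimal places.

0.2733

P(Route=R1) = 0.096 + 0.072 + 0.077 + 0.051 = 0.296.
P(Route=R2) = 0.033 + 0.047 + 0.095 + 0.065 = 0.240.
P(Route=R3) = 0.096 + 0.107 + 0.027 + 0.061 = 0.291.
P(Route ∈ {R1, R2, R3}) = 0.296 + 0.240 + 0.291 = 0.827; P(Delay=15-30, Route ∈ {R1, R2, R3}) = 0.072 + 0.047 + 0.107 = 0.226.
P(Delay=15-30 | Route ∈ {R1, R2, R3}) = 0.226/0.827 = 0.2733.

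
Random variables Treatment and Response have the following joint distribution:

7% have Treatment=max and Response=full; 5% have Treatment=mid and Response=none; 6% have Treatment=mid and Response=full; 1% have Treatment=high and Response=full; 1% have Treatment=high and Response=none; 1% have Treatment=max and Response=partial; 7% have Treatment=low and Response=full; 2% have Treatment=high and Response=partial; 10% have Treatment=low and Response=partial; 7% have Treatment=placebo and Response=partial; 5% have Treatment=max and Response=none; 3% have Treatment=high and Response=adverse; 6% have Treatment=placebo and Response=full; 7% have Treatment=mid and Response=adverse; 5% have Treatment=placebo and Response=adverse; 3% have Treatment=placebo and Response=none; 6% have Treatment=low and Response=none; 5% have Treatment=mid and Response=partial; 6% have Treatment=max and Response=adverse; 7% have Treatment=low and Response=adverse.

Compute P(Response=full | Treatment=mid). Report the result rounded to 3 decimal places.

0.261

P(Treatment=mid) = 0.05 + 0.05 + 0.06 + 0.07 = 0.23.
P(Response=full | Treatment=mid) = 0.06/0.23 = 0.261.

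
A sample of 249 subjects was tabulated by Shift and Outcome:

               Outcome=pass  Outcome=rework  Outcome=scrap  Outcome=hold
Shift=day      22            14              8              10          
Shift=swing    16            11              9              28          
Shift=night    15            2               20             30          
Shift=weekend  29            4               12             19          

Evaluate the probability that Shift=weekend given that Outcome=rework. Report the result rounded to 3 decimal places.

0.129

Total with Outcome=rework: 14 + 11 + 2 + 4 = 31.
P(Shift=weekend | Outcome=rework) = 4/31 = 0.129.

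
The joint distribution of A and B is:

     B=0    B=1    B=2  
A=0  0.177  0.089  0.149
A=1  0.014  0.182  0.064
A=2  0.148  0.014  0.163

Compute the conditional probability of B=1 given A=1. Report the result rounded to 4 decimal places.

0.7000

P(A=1) = 0.014 + 0.182 + 0.064 = 0.260.
P(B=1 | A=1) = 0.182/0.260 = 0.7000.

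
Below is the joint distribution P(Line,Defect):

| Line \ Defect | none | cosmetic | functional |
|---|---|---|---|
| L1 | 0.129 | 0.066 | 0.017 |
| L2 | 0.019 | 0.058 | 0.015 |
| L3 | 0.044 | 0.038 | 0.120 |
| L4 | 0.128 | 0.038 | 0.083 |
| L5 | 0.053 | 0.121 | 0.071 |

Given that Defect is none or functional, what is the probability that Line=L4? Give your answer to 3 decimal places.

P(Defect=none) = 0.129 + 0.019 + 0.044 + 0.128 + 0.053 = 0.373.
P(Defect=functional) = 0.017 + 0.015 + 0.120 + 0.083 + 0.071 = 0.306.
P(Defect ∈ {none, functional}) = 0.373 + 0.306 = 0.679; P(Line=L4, Defect ∈ {none, functional}) = 0.128 + 0.083 = 0.211.
P(Line=L4 | Defect ∈ {none, functional}) = 0.211/0.679 = 0.311.

0.311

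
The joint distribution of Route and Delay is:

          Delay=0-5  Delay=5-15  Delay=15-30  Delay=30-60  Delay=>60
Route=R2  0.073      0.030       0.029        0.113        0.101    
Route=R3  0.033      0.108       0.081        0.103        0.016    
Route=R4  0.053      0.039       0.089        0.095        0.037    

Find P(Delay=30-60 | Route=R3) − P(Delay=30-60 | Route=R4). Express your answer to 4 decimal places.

-0.0015

P(Route=R3) = 0.033 + 0.108 + 0.081 + 0.103 + 0.016 = 0.341; P(Delay=30-60 | Route=R3) = 0.103/0.341 = 0.30205.
P(Route=R4) = 0.053 + 0.039 + 0.089 + 0.095 + 0.037 = 0.313; P(Delay=30-60 | Route=R4) = 0.095/0.313 = 0.30351.
Difference = -0.0015.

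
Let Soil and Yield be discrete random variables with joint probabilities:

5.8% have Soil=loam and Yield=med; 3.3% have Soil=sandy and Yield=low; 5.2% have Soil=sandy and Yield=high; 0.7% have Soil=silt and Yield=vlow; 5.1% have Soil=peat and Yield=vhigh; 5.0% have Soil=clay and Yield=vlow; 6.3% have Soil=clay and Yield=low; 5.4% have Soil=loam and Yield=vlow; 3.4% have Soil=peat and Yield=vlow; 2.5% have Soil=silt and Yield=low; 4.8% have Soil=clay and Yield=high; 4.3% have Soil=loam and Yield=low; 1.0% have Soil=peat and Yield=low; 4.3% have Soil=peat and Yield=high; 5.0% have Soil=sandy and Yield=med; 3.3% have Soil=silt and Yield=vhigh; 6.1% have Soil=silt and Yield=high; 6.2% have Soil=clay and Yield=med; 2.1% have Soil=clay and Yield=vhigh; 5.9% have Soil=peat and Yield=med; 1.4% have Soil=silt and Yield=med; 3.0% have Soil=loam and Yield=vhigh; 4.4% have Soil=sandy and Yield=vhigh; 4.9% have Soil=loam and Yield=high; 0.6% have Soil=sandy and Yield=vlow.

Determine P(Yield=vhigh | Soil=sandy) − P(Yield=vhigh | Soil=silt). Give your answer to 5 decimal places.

P(Soil=sandy) = 0.006 + 0.033 + 0.050 + 0.052 + 0.044 = 0.185; P(Yield=vhigh | Soil=sandy) = 0.044/0.185 = 0.237838.
P(Soil=silt) = 0.007 + 0.025 + 0.014 + 0.061 + 0.033 = 0.140; P(Yield=vhigh | Soil=silt) = 0.033/0.140 = 0.235714.
Difference = 0.00212.

0.00212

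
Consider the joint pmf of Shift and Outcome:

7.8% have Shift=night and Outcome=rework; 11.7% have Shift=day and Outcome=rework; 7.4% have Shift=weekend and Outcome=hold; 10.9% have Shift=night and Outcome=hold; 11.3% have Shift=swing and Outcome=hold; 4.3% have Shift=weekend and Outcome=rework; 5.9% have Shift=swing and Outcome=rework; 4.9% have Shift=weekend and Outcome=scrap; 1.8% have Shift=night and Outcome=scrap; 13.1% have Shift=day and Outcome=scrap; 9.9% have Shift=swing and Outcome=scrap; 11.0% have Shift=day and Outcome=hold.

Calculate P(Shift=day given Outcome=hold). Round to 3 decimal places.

P(Outcome=hold) = 0.110 + 0.113 + 0.109 + 0.074 = 0.406.
P(Shift=day | Outcome=hold) = 0.110/0.406 = 0.271.

0.271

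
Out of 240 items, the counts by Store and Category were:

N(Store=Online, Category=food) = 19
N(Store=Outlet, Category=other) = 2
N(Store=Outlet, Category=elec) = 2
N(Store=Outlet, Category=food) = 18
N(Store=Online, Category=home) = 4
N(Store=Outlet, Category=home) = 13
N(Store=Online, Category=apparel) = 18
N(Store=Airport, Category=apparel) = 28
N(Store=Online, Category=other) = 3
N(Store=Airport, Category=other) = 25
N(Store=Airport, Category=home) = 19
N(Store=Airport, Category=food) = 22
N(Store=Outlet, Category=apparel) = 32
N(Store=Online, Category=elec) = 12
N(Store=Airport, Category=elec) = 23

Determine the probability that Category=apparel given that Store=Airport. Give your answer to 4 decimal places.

0.2393

Total with Store=Airport: 22 + 28 + 23 + 19 + 25 = 117.
P(Category=apparel | Store=Airport) = 28/117 = 0.2393.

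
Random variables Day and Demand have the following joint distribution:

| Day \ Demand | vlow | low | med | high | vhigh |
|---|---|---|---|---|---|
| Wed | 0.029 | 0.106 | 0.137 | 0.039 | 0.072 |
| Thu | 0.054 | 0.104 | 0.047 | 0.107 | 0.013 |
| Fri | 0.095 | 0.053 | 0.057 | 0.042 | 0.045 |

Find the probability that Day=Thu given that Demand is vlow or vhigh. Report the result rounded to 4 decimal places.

0.2175

P(Demand=vlow) = 0.029 + 0.054 + 0.095 = 0.178.
P(Demand=vhigh) = 0.072 + 0.013 + 0.045 = 0.130.
P(Demand ∈ {vlow, vhigh}) = 0.178 + 0.130 = 0.308; P(Day=Thu, Demand ∈ {vlow, vhigh}) = 0.054 + 0.013 = 0.067.
P(Day=Thu | Demand ∈ {vlow, vhigh}) = 0.067/0.308 = 0.2175.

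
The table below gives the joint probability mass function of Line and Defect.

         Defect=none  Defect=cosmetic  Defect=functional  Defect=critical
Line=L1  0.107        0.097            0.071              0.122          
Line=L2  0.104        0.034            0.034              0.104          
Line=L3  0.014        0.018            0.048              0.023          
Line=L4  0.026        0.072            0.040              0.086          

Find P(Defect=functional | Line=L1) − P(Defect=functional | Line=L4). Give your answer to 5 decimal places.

P(Line=L1) = 0.107 + 0.097 + 0.071 + 0.122 = 0.397; P(Defect=functional | Line=L1) = 0.071/0.397 = 0.178841.
P(Line=L4) = 0.026 + 0.072 + 0.040 + 0.086 = 0.224; P(Defect=functional | Line=L4) = 0.040/0.224 = 0.178571.
Difference = 0.00027.

0.00027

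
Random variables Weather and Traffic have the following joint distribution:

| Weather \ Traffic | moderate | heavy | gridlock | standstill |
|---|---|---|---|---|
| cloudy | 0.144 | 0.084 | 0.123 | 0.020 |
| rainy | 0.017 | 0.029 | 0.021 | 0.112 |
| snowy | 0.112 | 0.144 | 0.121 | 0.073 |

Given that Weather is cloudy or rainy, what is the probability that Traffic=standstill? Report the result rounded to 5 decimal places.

P(Weather=cloudy) = 0.144 + 0.084 + 0.123 + 0.020 = 0.371.
P(Weather=rainy) = 0.017 + 0.029 + 0.021 + 0.112 = 0.179.
P(Weather ∈ {cloudy, rainy}) = 0.371 + 0.179 = 0.550; P(Traffic=standstill, Weather ∈ {cloudy, rainy}) = 0.020 + 0.112 = 0.132.
P(Traffic=standstill | Weather ∈ {cloudy, rainy}) = 0.132/0.550 = 0.24000.

0.24000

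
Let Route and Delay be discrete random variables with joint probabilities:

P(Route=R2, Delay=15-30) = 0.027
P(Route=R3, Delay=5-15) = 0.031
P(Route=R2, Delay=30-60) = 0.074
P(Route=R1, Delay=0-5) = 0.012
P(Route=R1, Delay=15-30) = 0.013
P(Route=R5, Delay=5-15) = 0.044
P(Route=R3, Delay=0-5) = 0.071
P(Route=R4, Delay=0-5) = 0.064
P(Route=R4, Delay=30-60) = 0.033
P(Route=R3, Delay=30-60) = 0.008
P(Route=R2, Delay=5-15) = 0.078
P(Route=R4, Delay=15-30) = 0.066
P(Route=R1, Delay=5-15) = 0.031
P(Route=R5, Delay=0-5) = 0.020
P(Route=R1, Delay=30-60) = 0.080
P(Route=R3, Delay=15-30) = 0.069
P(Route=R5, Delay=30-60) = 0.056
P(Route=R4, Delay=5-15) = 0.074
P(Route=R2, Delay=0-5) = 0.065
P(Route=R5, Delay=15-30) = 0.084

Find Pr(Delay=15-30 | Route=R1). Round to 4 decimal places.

0.0956

P(Route=R1) = 0.012 + 0.031 + 0.013 + 0.080 = 0.136.
P(Delay=15-30 | Route=R1) = 0.013/0.136 = 0.0956.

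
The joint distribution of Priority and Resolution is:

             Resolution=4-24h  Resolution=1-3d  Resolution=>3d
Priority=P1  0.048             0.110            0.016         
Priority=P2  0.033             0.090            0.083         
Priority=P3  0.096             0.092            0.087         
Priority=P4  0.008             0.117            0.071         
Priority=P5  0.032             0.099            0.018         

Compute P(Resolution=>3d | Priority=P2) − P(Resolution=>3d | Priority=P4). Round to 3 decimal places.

0.041

P(Priority=P2) = 0.033 + 0.090 + 0.083 = 0.206; P(Resolution=>3d | Priority=P2) = 0.083/0.206 = 0.4029.
P(Priority=P4) = 0.008 + 0.117 + 0.071 = 0.196; P(Resolution=>3d | Priority=P4) = 0.071/0.196 = 0.3622.
Difference = 0.041.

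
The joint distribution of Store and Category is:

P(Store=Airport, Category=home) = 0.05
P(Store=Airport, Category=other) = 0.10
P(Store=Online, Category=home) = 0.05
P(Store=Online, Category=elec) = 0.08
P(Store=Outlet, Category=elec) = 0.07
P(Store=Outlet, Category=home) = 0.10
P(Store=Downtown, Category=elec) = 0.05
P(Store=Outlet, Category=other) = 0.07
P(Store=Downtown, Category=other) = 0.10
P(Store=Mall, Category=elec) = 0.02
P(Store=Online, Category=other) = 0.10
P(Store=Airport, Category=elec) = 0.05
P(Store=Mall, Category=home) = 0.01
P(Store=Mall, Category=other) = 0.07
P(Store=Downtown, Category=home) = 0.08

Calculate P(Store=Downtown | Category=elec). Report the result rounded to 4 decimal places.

P(Category=elec) = 0.05 + 0.02 + 0.05 + 0.07 + 0.08 = 0.27.
P(Store=Downtown | Category=elec) = 0.05/0.27 = 0.1852.

0.1852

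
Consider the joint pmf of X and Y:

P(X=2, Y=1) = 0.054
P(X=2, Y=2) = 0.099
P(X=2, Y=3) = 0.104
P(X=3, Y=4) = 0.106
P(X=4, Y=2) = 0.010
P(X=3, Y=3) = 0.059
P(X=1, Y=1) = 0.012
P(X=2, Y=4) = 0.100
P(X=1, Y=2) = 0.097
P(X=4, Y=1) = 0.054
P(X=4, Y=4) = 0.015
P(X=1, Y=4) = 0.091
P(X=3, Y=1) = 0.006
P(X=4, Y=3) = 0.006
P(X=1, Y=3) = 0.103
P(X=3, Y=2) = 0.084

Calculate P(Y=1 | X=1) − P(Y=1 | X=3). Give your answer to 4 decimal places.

P(X=1) = 0.012 + 0.097 + 0.103 + 0.091 = 0.303; P(Y=1 | X=1) = 0.012/0.303 = 0.03960.
P(X=3) = 0.006 + 0.084 + 0.059 + 0.106 = 0.255; P(Y=1 | X=3) = 0.006/0.255 = 0.02353.
Difference = 0.0161.

0.0161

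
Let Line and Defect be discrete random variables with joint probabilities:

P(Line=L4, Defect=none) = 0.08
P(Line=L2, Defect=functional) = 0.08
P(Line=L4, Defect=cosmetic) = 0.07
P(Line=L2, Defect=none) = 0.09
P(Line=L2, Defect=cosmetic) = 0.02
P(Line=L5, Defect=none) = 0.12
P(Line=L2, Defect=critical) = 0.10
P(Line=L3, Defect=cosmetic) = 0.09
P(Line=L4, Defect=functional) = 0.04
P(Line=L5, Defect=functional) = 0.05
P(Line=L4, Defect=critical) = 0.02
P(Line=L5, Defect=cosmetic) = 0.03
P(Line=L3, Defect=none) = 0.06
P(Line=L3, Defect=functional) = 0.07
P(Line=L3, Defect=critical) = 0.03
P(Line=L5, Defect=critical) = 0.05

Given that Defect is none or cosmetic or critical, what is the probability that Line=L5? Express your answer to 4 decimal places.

0.2632

P(Defect=none) = 0.09 + 0.06 + 0.08 + 0.12 = 0.35.
P(Defect=cosmetic) = 0.02 + 0.09 + 0.07 + 0.03 = 0.21.
P(Defect=critical) = 0.10 + 0.03 + 0.02 + 0.05 = 0.20.
P(Defect ∈ {none, cosmetic, critical}) = 0.35 + 0.21 + 0.20 = 0.76; P(Line=L5, Defect ∈ {none, cosmetic, critical}) = 0.12 + 0.03 + 0.05 = 0.20.
P(Line=L5 | Defect ∈ {none, cosmetic, critical}) = 0.20/0.76 = 0.2632.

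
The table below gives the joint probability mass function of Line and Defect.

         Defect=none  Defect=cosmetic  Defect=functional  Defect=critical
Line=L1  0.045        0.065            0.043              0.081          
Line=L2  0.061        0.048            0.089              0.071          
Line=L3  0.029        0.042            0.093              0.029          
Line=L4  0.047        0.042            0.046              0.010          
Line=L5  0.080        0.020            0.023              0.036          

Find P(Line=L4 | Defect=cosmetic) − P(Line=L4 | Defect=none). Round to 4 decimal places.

0.0142

P(Defect=cosmetic) = 0.065 + 0.048 + 0.042 + 0.042 + 0.020 = 0.217; P(Line=L4 | Defect=cosmetic) = 0.042/0.217 = 0.19355.
P(Defect=none) = 0.045 + 0.061 + 0.029 + 0.047 + 0.080 = 0.262; P(Line=L4 | Defect=none) = 0.047/0.262 = 0.17939.
Difference = 0.0142.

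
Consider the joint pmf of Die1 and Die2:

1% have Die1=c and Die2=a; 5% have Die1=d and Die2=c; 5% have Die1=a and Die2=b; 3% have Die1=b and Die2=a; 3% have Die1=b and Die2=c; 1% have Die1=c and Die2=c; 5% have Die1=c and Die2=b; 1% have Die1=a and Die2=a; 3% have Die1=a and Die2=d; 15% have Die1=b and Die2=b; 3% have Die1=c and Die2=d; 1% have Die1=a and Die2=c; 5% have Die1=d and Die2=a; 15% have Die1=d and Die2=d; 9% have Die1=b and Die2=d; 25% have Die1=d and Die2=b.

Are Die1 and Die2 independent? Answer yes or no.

Every cell satisfies P(Die1,Die2) = P(Die1)·P(Die2). For instance P(Die1=c) = 0.10, P(Die2=d) = 0.30, and 0.10×0.30 = 0.03 matches the joint entry. So Die1 and Die2 are independent.

yes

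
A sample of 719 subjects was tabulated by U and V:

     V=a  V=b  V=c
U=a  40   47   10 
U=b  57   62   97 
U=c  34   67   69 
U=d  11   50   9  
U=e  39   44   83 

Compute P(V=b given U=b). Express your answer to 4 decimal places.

0.2870

Total with U=b: 57 + 62 + 97 = 216.
P(V=b | U=b) = 62/216 = 0.2870.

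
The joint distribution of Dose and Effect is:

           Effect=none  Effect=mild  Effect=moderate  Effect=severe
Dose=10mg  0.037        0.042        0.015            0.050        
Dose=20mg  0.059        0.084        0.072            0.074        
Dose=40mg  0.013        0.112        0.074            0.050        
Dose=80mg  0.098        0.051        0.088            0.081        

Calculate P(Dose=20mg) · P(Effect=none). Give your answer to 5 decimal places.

P(Dose=20mg) = 0.059 + 0.084 + 0.072 + 0.074 = 0.289.
P(Effect=none) = 0.037 + 0.059 + 0.013 + 0.098 = 0.207.
Product: 0.289 × 0.207 = 0.05982.

0.05982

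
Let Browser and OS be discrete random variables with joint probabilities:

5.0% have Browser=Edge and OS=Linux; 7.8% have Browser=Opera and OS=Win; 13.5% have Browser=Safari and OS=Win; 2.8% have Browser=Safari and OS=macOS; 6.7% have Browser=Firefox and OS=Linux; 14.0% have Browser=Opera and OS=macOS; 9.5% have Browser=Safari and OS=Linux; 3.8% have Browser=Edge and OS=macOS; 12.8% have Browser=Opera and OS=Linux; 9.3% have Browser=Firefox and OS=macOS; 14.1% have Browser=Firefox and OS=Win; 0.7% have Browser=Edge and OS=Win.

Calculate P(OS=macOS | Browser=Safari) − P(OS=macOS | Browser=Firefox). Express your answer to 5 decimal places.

-0.20044

P(Browser=Safari) = 0.135 + 0.028 + 0.095 = 0.258; P(OS=macOS | Browser=Safari) = 0.028/0.258 = 0.108527.
P(Browser=Firefox) = 0.141 + 0.093 + 0.067 = 0.301; P(OS=macOS | Browser=Firefox) = 0.093/0.301 = 0.308970.
Difference = -0.20044.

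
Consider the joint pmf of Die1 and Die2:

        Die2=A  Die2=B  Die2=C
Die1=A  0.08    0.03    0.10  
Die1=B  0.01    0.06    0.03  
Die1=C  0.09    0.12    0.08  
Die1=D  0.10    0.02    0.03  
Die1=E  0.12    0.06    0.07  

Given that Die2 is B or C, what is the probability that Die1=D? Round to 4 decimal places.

0.0833

P(Die2=B) = 0.03 + 0.06 + 0.12 + 0.02 + 0.06 = 0.29.
P(Die2=C) = 0.10 + 0.03 + 0.08 + 0.03 + 0.07 = 0.31.
P(Die2 ∈ {B, C}) = 0.29 + 0.31 = 0.60; P(Die1=D, Die2 ∈ {B, C}) = 0.02 + 0.03 = 0.05.
P(Die1=D | Die2 ∈ {B, C}) = 0.05/0.60 = 0.0833.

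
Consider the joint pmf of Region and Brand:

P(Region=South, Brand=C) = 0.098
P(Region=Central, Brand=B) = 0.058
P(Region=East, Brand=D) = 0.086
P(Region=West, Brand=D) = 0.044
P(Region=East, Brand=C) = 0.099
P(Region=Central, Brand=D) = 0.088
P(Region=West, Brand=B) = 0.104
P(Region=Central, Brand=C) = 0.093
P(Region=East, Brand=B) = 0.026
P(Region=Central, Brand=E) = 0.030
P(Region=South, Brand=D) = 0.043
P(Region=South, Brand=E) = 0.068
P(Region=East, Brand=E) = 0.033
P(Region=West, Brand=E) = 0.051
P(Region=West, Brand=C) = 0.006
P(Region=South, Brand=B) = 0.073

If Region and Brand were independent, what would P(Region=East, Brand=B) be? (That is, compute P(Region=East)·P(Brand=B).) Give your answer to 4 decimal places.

0.0637

P(Region=East) = 0.026 + 0.099 + 0.086 + 0.033 = 0.244.
P(Brand=B) = 0.073 + 0.026 + 0.104 + 0.058 = 0.261.
Product: 0.244 × 0.261 = 0.0637.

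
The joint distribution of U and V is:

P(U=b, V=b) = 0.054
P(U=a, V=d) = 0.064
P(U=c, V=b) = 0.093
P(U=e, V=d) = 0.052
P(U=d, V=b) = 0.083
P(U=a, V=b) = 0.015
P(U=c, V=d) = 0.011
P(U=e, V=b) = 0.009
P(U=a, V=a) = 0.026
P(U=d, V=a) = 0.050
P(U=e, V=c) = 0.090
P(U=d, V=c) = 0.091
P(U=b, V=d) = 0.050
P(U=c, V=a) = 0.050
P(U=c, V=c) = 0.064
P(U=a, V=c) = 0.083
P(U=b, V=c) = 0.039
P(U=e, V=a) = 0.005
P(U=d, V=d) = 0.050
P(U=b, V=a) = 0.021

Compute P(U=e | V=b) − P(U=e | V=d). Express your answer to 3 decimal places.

P(V=b) = 0.015 + 0.054 + 0.093 + 0.083 + 0.009 = 0.254; P(U=e | V=b) = 0.009/0.254 = 0.0354.
P(V=d) = 0.064 + 0.050 + 0.011 + 0.050 + 0.052 = 0.227; P(U=e | V=d) = 0.052/0.227 = 0.2291.
Difference = -0.194.

-0.194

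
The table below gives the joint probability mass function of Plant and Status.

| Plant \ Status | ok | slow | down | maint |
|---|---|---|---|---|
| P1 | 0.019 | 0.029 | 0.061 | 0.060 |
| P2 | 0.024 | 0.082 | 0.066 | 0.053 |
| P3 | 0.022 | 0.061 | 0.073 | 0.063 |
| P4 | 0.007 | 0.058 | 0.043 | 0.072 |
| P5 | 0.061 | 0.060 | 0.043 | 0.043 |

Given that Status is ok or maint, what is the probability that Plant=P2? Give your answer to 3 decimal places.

0.182

P(Status=ok) = 0.019 + 0.024 + 0.022 + 0.007 + 0.061 = 0.133.
P(Status=maint) = 0.060 + 0.053 + 0.063 + 0.072 + 0.043 = 0.291.
P(Status ∈ {ok, maint}) = 0.133 + 0.291 = 0.424; P(Plant=P2, Status ∈ {ok, maint}) = 0.024 + 0.053 = 0.077.
P(Plant=P2 | Status ∈ {ok, maint}) = 0.077/0.424 = 0.182.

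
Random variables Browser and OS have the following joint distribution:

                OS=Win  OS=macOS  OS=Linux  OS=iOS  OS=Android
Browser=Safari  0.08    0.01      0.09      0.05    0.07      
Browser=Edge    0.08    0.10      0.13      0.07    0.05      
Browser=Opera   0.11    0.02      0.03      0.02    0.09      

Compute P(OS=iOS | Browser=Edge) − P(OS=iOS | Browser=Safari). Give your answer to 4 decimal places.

P(Browser=Edge) = 0.08 + 0.10 + 0.13 + 0.07 + 0.05 = 0.43; P(OS=iOS | Browser=Edge) = 0.07/0.43 = 0.16279.
P(Browser=Safari) = 0.08 + 0.01 + 0.09 + 0.05 + 0.07 = 0.30; P(OS=iOS | Browser=Safari) = 0.05/0.30 = 0.16667.
Difference = -0.0039.

-0.0039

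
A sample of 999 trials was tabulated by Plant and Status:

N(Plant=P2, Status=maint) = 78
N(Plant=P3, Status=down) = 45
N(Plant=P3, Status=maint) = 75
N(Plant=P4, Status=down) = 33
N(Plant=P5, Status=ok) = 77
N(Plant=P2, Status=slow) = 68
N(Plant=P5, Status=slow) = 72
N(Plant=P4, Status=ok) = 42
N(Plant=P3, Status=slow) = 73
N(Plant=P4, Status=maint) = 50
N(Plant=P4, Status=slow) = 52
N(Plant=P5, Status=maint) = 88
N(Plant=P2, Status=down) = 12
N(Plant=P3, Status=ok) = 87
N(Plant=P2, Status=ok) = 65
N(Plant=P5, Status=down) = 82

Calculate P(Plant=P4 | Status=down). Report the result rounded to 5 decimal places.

Total with Status=down: 12 + 45 + 33 + 82 = 172.
P(Plant=P4 | Status=down) = 33/172 = 0.19186.

0.19186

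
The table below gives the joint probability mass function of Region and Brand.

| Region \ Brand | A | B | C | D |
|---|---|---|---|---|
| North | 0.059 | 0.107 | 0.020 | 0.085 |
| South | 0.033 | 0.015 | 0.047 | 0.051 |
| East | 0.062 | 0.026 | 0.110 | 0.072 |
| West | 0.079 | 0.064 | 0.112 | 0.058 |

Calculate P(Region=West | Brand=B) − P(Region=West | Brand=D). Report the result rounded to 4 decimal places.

P(Brand=B) = 0.107 + 0.015 + 0.026 + 0.064 = 0.212; P(Region=West | Brand=B) = 0.064/0.212 = 0.30189.
P(Brand=D) = 0.085 + 0.051 + 0.072 + 0.058 = 0.266; P(Region=West | Brand=D) = 0.058/0.266 = 0.21805.
Difference = 0.0838.

0.0838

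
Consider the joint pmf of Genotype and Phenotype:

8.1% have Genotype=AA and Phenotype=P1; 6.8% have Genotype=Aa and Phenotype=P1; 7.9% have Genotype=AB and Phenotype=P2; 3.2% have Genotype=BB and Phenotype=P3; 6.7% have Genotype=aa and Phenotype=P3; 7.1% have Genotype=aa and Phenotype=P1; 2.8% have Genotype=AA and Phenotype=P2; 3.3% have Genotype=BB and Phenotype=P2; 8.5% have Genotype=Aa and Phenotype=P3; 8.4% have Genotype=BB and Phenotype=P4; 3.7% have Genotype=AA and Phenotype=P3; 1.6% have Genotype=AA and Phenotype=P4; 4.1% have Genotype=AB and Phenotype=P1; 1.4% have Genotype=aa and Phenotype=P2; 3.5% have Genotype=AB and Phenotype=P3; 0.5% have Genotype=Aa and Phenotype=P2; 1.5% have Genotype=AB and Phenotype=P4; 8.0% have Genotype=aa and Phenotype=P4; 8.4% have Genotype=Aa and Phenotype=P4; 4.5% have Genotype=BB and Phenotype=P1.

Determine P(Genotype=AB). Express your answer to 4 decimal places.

P(Genotype=AB) = 0.041 + 0.079 + 0.035 + 0.015 = 0.170.

0.1700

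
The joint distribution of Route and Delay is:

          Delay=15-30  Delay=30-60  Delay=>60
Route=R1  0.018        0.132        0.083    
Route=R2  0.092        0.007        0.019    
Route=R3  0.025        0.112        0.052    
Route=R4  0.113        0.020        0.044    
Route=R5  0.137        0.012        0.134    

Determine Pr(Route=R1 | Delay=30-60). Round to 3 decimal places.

P(Delay=30-60) = 0.132 + 0.007 + 0.112 + 0.020 + 0.012 = 0.283.
P(Route=R1 | Delay=30-60) = 0.132/0.283 = 0.466.

0.466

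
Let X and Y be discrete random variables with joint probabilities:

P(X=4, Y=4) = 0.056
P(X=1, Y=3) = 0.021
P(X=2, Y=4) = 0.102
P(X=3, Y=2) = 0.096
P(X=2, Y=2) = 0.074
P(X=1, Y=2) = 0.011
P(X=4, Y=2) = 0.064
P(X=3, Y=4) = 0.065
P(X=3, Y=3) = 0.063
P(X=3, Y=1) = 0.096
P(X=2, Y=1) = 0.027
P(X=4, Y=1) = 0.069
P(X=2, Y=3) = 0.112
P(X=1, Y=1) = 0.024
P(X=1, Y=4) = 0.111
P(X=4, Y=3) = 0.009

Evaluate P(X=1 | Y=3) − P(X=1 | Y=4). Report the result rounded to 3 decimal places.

-0.230

P(Y=3) = 0.021 + 0.112 + 0.063 + 0.009 = 0.205; P(X=1 | Y=3) = 0.021/0.205 = 0.1024.
P(Y=4) = 0.111 + 0.102 + 0.065 + 0.056 = 0.334; P(X=1 | Y=4) = 0.111/0.334 = 0.3323.
Difference = -0.230.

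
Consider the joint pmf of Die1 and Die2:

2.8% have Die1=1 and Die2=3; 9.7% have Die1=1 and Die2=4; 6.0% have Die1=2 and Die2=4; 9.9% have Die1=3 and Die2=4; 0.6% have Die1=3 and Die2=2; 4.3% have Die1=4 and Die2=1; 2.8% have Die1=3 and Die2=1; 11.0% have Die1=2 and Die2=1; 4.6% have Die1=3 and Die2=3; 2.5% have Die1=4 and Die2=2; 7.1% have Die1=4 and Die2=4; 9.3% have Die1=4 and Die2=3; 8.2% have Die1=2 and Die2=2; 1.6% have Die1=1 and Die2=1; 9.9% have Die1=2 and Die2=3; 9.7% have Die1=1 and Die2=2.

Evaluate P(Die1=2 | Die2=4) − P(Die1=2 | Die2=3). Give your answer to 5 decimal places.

-0.18869

P(Die2=4) = 0.097 + 0.060 + 0.099 + 0.071 = 0.327; P(Die1=2 | Die2=4) = 0.060/0.327 = 0.183486.
P(Die2=3) = 0.028 + 0.099 + 0.046 + 0.093 = 0.266; P(Die1=2 | Die2=3) = 0.099/0.266 = 0.372180.
Difference = -0.18869.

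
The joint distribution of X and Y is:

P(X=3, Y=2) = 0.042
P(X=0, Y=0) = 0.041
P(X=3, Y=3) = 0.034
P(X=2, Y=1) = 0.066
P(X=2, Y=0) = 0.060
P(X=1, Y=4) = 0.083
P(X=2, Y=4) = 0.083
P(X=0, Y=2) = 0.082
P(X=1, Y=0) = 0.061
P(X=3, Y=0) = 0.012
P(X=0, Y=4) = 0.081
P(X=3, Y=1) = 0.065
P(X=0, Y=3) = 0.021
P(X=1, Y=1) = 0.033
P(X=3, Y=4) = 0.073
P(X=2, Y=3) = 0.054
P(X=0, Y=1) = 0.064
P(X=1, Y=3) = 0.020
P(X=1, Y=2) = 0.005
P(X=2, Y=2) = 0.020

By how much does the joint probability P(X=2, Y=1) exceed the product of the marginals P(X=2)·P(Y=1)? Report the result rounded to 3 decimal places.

P(X=2) = 0.060 + 0.066 + 0.020 + 0.054 + 0.083 = 0.283.
P(Y=1) = 0.064 + 0.033 + 0.066 + 0.065 = 0.228.
P(X=2, Y=1) − P(X=2)P(Y=1) = 0.066 − 0.283×0.228 = 0.001.

0.001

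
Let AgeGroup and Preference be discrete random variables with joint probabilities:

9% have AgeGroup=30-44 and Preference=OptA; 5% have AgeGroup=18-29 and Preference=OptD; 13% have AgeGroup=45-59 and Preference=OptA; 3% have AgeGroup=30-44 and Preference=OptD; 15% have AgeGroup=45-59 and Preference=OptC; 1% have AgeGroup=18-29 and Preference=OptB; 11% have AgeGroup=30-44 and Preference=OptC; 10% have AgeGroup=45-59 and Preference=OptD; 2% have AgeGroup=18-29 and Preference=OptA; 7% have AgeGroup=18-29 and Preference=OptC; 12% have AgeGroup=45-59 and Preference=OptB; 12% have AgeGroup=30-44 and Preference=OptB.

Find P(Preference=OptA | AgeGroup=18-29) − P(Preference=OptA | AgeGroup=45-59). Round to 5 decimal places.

-0.12667

P(AgeGroup=18-29) = 0.02 + 0.01 + 0.07 + 0.05 = 0.15; P(Preference=OptA | AgeGroup=18-29) = 0.02/0.15 = 0.133333.
P(AgeGroup=45-59) = 0.13 + 0.12 + 0.15 + 0.10 = 0.50; P(Preference=OptA | AgeGroup=45-59) = 0.13/0.50 = 0.260000.
Difference = -0.12667.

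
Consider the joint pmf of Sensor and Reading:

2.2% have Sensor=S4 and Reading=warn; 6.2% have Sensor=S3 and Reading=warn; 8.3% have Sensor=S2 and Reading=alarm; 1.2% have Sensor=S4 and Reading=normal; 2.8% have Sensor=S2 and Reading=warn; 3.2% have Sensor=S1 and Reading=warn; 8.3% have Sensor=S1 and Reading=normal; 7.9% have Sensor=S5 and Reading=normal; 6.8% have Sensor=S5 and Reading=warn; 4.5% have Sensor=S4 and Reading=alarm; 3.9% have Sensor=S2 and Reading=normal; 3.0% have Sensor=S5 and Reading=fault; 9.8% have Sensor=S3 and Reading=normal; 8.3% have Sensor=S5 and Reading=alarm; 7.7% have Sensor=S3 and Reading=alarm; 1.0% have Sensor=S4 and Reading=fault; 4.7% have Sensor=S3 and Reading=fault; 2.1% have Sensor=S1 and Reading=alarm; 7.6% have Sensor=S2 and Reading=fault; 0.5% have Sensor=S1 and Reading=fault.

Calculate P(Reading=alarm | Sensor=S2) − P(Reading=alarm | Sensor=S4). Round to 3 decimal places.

-0.138

P(Sensor=S2) = 0.039 + 0.028 + 0.083 + 0.076 = 0.226; P(Reading=alarm | Sensor=S2) = 0.083/0.226 = 0.3673.
P(Sensor=S4) = 0.012 + 0.022 + 0.045 + 0.010 = 0.089; P(Reading=alarm | Sensor=S4) = 0.045/0.089 = 0.5056.
Difference = -0.138.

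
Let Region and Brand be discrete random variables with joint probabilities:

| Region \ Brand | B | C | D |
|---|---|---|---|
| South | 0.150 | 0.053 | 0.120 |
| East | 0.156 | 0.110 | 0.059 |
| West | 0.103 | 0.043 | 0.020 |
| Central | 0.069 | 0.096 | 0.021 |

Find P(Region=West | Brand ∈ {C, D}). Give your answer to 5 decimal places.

0.12069

P(Brand=C) = 0.053 + 0.110 + 0.043 + 0.096 = 0.302.
P(Brand=D) = 0.120 + 0.059 + 0.020 + 0.021 = 0.220.
P(Brand ∈ {C, D}) = 0.302 + 0.220 = 0.522; P(Region=West, Brand ∈ {C, D}) = 0.043 + 0.020 = 0.063.
P(Region=West | Brand ∈ {C, D}) = 0.063/0.522 = 0.12069.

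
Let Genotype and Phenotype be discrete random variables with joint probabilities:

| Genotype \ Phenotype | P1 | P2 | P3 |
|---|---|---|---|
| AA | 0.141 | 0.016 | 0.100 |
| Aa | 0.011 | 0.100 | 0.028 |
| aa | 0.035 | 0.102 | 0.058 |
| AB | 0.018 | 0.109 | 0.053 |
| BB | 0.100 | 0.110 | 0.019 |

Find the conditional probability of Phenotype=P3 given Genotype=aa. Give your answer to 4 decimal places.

P(Genotype=aa) = 0.035 + 0.102 + 0.058 = 0.195.
P(Phenotype=P3 | Genotype=aa) = 0.058/0.195 = 0.2974.

0.2974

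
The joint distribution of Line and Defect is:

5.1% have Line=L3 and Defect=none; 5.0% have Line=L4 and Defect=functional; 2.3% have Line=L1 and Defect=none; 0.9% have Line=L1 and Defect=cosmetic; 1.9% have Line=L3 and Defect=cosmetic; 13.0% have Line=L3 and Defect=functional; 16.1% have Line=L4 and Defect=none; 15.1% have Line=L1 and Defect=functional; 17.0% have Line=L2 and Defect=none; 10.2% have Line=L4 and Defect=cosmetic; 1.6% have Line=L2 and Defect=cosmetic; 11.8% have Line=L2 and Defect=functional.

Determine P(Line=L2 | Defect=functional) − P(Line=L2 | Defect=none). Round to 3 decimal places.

-0.157

P(Defect=functional) = 0.151 + 0.118 + 0.130 + 0.050 = 0.449; P(Line=L2 | Defect=functional) = 0.118/0.449 = 0.2628.
P(Defect=none) = 0.023 + 0.170 + 0.051 + 0.161 = 0.405; P(Line=L2 | Defect=none) = 0.170/0.405 = 0.4198.
Difference = -0.157.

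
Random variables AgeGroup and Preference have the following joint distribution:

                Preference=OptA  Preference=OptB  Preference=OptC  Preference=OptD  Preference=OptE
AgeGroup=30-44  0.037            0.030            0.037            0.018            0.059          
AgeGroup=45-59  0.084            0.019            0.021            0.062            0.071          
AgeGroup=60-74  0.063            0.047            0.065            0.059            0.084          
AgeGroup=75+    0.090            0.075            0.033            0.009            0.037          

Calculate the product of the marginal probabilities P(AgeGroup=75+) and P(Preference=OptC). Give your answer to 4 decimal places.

0.0381

P(AgeGroup=75+) = 0.090 + 0.075 + 0.033 + 0.009 + 0.037 = 0.244.
P(Preference=OptC) = 0.037 + 0.021 + 0.065 + 0.033 = 0.156.
Product: 0.244 × 0.156 = 0.0381.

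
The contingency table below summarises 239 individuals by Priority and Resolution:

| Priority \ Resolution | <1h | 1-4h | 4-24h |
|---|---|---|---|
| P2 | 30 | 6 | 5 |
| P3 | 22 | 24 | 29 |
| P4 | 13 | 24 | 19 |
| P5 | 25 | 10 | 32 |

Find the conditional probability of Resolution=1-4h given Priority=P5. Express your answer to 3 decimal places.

Total with Priority=P5: 25 + 10 + 32 = 67.
P(Resolution=1-4h | Priority=P5) = 10/67 = 0.149.

0.149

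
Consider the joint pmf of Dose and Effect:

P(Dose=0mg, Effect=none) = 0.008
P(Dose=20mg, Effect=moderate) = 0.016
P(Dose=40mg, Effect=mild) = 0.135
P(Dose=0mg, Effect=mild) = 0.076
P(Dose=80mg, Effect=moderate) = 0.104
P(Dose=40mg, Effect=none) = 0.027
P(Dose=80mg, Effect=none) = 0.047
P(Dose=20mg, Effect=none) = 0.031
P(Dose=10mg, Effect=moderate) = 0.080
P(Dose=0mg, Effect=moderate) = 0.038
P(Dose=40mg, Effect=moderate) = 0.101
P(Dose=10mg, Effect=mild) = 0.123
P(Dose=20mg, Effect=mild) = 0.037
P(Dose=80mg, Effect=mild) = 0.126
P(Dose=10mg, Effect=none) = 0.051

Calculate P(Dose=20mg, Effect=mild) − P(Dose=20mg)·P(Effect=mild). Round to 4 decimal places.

-0.0047

P(Dose=20mg) = 0.031 + 0.037 + 0.016 = 0.084.
P(Effect=mild) = 0.076 + 0.123 + 0.037 + 0.135 + 0.126 = 0.497.
P(Dose=20mg, Effect=mild) − P(Dose=20mg)P(Effect=mild) = 0.037 − 0.084×0.497 = -0.0047.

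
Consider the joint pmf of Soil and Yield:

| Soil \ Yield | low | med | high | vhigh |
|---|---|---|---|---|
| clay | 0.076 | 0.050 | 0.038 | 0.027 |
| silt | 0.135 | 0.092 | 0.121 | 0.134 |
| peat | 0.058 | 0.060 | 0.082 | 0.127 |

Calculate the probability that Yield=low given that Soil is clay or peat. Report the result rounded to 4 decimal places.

0.2587

P(Soil=clay) = 0.076 + 0.050 + 0.038 + 0.027 = 0.191.
P(Soil=peat) = 0.058 + 0.060 + 0.082 + 0.127 = 0.327.
P(Soil ∈ {clay, peat}) = 0.191 + 0.327 = 0.518; P(Yield=low, Soil ∈ {clay, peat}) = 0.076 + 0.058 = 0.134.
P(Yield=low | Soil ∈ {clay, peat}) = 0.134/0.518 = 0.2587.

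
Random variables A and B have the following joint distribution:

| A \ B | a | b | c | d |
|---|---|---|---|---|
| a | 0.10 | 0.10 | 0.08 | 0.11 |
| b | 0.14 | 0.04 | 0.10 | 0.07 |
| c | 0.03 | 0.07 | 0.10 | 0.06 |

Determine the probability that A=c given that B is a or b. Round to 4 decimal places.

P(B=a) = 0.10 + 0.14 + 0.03 = 0.27.
P(B=b) = 0.10 + 0.04 + 0.07 = 0.21.
P(B ∈ {a, b}) = 0.27 + 0.21 = 0.48; P(A=c, B ∈ {a, b}) = 0.03 + 0.07 = 0.10.
P(A=c | B ∈ {a, b}) = 0.10/0.48 = 0.2083.

0.2083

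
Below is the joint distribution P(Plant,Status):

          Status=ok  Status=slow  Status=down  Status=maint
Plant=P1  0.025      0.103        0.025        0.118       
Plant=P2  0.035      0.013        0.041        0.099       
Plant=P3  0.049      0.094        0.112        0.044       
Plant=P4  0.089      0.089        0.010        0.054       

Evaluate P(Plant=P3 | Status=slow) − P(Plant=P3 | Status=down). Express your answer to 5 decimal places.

P(Status=slow) = 0.103 + 0.013 + 0.094 + 0.089 = 0.299; P(Plant=P3 | Status=slow) = 0.094/0.299 = 0.314381.
P(Status=down) = 0.025 + 0.041 + 0.112 + 0.010 = 0.188; P(Plant=P3 | Status=down) = 0.112/0.188 = 0.595745.
Difference = -0.28136.

-0.28136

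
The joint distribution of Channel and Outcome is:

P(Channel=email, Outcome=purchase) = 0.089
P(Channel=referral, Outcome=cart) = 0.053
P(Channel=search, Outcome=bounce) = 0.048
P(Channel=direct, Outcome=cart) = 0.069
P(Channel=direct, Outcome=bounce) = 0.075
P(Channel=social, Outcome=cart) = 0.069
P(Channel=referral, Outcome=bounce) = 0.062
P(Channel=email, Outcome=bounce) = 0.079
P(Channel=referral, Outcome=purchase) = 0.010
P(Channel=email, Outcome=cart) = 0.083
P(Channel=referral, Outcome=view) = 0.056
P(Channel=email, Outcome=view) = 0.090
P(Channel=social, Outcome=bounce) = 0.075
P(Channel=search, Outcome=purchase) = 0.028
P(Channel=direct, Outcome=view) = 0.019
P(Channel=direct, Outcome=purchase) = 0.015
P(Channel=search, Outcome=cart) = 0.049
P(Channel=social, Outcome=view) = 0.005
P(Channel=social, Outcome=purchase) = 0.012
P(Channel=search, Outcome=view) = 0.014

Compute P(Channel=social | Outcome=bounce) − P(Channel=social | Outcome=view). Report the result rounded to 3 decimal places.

0.194

P(Outcome=bounce) = 0.079 + 0.048 + 0.075 + 0.075 + 0.062 = 0.339; P(Channel=social | Outcome=bounce) = 0.075/0.339 = 0.2212.
P(Outcome=view) = 0.090 + 0.014 + 0.005 + 0.019 + 0.056 = 0.184; P(Channel=social | Outcome=view) = 0.005/0.184 = 0.0272.
Difference = 0.194.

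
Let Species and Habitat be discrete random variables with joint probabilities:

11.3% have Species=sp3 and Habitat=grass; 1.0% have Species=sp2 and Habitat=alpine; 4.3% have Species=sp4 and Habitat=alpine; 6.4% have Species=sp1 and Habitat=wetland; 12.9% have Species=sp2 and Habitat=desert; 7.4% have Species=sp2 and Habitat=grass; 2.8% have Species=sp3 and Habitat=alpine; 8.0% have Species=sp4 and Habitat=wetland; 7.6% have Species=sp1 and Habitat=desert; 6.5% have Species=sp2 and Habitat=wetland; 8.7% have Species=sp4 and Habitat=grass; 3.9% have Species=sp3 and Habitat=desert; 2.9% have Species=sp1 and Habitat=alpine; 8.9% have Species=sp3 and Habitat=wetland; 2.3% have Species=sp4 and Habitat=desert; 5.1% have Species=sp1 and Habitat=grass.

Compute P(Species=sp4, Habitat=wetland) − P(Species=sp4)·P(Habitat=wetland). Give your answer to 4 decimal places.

P(Species=sp4) = 0.087 + 0.080 + 0.023 + 0.043 = 0.233.
P(Habitat=wetland) = 0.064 + 0.065 + 0.089 + 0.080 = 0.298.
P(Species=sp4, Habitat=wetland) − P(Species=sp4)P(Habitat=wetland) = 0.080 − 0.233×0.298 = 0.0106.

0.0106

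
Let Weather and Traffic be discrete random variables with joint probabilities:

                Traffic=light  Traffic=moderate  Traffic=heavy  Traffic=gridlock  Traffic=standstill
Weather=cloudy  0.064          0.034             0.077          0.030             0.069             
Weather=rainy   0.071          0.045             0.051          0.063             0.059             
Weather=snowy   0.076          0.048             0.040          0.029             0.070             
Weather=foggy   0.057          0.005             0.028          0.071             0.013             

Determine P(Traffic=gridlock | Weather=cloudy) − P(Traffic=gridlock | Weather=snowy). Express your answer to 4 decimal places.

P(Weather=cloudy) = 0.064 + 0.034 + 0.077 + 0.030 + 0.069 = 0.274; P(Traffic=gridlock | Weather=cloudy) = 0.030/0.274 = 0.10949.
P(Weather=snowy) = 0.076 + 0.048 + 0.040 + 0.029 + 0.070 = 0.263; P(Traffic=gridlock | Weather=snowy) = 0.029/0.263 = 0.11027.
Difference = -0.0008.

-0.0008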